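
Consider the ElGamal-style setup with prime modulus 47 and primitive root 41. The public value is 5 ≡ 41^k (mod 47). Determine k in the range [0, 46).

Baby-step giant-step with m = ceil(sqrt(46)) = 7.
Baby table (41^j mod 47 for j=0..6):
  0:1  1:41  2:36  3:19  4:27  5:26  6:32
Giant step factor: 41^(-7) ≡ 35 (mod 47).
Scan 5·35^i mod 47 for i = 0, 1, …:
  i=0: 5   i=1: 34   i=2: 15   i=3: 8
  i=4: 45   i=5: 24   i=6: 41
Match at i=6, j=1: k = 6·7 + 1 = 43.

43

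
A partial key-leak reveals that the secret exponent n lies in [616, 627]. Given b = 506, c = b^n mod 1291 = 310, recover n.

Compute 506^616 mod 1291 = 985, then multiply by 506 repeatedly:
  506^616=985  506^617=84  506^618=1192  506^619=255  506^620=1221
  506^621=728  506^622=433  506^623=919  506^624=254  506^625=715
  506^626=310
Found 310 at exponent 626.

626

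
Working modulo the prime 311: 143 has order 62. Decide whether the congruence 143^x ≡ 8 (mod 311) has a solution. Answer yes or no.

8 ∈ ⟨143⟩ iff 8^62 ≡ 1 (mod 311), since |⟨143⟩| = 62.
8^62 mod 311 = 36.
Since 36 ≠ 1, 8 does not lie in the subgroup.

no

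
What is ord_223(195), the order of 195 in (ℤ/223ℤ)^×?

The order of 195 must divide p − 1 = 222 = 2 · 3 · 37.
Divisors: 1, 2, 3, 6, 37, 74, 111, 222.
Check each in increasing order: 195^1 ≡ 195;  195^2 ≡ 115;  195^3 ≡ 125;  195^6 ≡ 15;  195^37 ≡ 222;  195^74 ≡ 1.
Smallest exponent giving 1 is 74.

74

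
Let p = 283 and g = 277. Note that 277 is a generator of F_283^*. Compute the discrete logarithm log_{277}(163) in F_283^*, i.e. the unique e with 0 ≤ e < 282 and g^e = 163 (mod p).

30

Successive powers of 277 modulo 283:
  277^0=1  277^1=277  277^2=36  277^3=67  277^4=164  277^5=148
  277^6=244  277^7=234  277^8=11  277^9=217  277^10=113  277^11=171
  277^12=106  277^13=213  277^14=137  277^15=27  277^16=121  277^17=123
  277^18=111  277^19=183  277^20=34  277^21=79  277^22=92  277^23=14
  277^24=199  277^25=221  277^26=89  277^27=32  277^28=91  277^29=20
  277^30=163
So 277^30 ≡ 163 (mod 283), giving e = 30.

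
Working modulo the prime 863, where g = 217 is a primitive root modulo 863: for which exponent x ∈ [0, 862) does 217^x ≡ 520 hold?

738

Baby-step giant-step with m = ceil(sqrt(862)) = 30.
Baby table (217^j mod 863 for j=0..29):
  0:1  1:217  2:487  3:393  4:707  5:668  6:835  7:828
  8:172  9:215  10:53  11:282  12:784  13:117  14:362  15:21
  16:242  17:734  18:486  19:176  20:220  21:275  22:128  23:160
  24:200  25:250  26:744  27:67  28:731  29:698
Giant step factor: 217^(-30) ≡ 636 (mod 863).
Scan 520·636^i mod 863 for i = 0, 1, …:
  i=0: 520   i=1: 191   i=2: 656   i=3: 387
  i=4: 177   i=5: 382   i=6: 449   i=7: 774
  i=8: 354   i=9: 764     …   i=23: 302
  i=24: 486
Match at i=24, j=18: x = 24·30 + 18 = 738.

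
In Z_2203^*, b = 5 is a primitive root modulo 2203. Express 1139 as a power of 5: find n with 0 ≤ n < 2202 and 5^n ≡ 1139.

Baby-step giant-step with m = ceil(sqrt(2202)) = 47.
Baby table (5^j mod 2203 for j=0..46):
  0:1  1:5  2:25  3:125  4:625  5:922  6:204  7:1020
  8:694  9:1267  10:1929  11:833  12:1962  13:998  14:584  15:717
  16:1382  17:301  18:1505  19:916  20:174  21:870  22:2147  23:1923
  24:803  25:1812  26:248  27:1240  28:1794  29:158  30:790  31:1747
  32:2126  33:1818  34:278  35:1390  36:341  37:1705  38:1916  39:768
  40:1637  41:1576  42:1271  43:1949  44:933  45:259  46:1295
Giant step factor: 5^(-47) ≡ 411 (mod 2203).
Scan 1139·411^i mod 2203 for i = 0, 1, …:
  i=0: 1139   i=1: 1093   i=2: 2014   i=3: 1629
  i=4: 2010   i=5: 2188   i=6: 444   i=7: 1838
  i=8: 1992   i=9: 1399     …   i=21: 1452
  i=22: 1962
Match at i=22, j=12: n = 22·47 + 12 = 1046.

1046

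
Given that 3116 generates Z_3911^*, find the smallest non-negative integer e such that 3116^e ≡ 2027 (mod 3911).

Baby-step giant-step with m = ceil(sqrt(3910)) = 63.
Baby table (3116^j mod 3911 for j=0..62):
  0:1  1:3116  2:2354  3:1939  4:3340  5:269  6:1250  7:3555
  8:1428  9:2841  10:1963  11:3815  12:2011  13:854  14:1584  15:62
  16:1553  17:1241  18:2888  19:3708  20:1034  21:3191  22:1394  23:2494
  24:147  25:465  26:1870  27:3441  28:2105  29:433  30:3844  31:2422
  32:2633  33:3061  34:3058  35:1532  36:2292  37:386  38:2099  39:1292
  40:1453  41:2521  42:2148  43:1447  44:3380  45:3668  46:1546  47:2895
  48:2054  49:1868  50:1120  51:1308  52:466  53:1075  54:1884  55:133
  56:3773  57:202  58:3672  59:2277  60:578  61:1988  62:3495
Giant step factor: 3116^(-63) ≡ 2545 (mod 3911).
Scan 2027·2545^i mod 3911 for i = 0, 1, …:
  i=0: 2027   i=1: 106   i=2: 3822   i=3: 333
  i=4: 2709   i=5: 3223   i=6: 1168   i=7: 200
  i=8: 570   i=9: 3580     …   i=30: 2010
  i=31: 3773
Match at i=31, j=56: e = 31·63 + 56 = 2009.

2009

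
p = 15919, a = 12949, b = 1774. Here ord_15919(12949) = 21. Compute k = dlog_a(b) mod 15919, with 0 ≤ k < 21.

2

Successive powers of 12949 modulo 15919:
  12949^0=1  12949^1=12949  12949^2=1774
So 12949^2 ≡ 1774 (mod 15919), giving k = 2.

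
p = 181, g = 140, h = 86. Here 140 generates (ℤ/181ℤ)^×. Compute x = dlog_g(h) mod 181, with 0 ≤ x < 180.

177

Baby-step giant-step with m = ceil(sqrt(180)) = 14.
Baby table (140^j mod 181 for j=0..13):
  0:1  1:140  2:52  3:40  4:170  5:89  6:152  7:103
  8:121  9:107  10:138  11:134  12:117  13:90
Giant step factor: 140^(-14) ≡ 106 (mod 181).
Scan 86·106^i mod 181 for i = 0, 1, …:
  i=0: 86   i=1: 66   i=2: 118   i=3: 19
  i=4: 23   i=5: 85   i=6: 141   i=7: 104
  i=8: 164   i=9: 8   i=10: 124   i=11: 112
  i=12: 107
Match at i=12, j=9: x = 12·14 + 9 = 177.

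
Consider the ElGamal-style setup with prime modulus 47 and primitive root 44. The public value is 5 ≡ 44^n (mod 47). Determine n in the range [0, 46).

15

Successive powers of 44 modulo 47:
  44^0=1  44^1=44  44^2=9  44^3=20  44^4=34  44^5=39
  44^6=24  44^7=22  44^8=28  44^9=10  44^10=17  44^11=43
  44^12=12  44^13=11  44^14=14  44^15=5
So 44^15 ≡ 5 (mod 47), giving n = 15.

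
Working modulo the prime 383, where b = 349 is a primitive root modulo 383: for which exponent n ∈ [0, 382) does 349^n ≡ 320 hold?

39

Baby-step giant-step with m = ceil(sqrt(382)) = 20.
Baby table (349^j mod 383 for j=0..19):
  0:1  1:349  2:7  3:145  4:49  5:249  6:343  7:211
  8:103  9:328  10:338  11:381  12:68  13:369  14:93  15:285
  16:268  17:80  18:344  19:177
Giant step factor: 349^(-20) ≡ 289 (mod 383).
Scan 320·289^i mod 383 for i = 0, 1, …:
  i=0: 320   i=1: 177
Match at i=1, j=19: n = 1·20 + 19 = 39.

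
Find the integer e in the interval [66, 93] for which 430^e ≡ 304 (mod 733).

Compute 430^66 mod 733 = 64, then multiply by 430 repeatedly:
  430^66=64  430^67=399  430^68=48  430^69=116  430^70=36
  430^71=87  430^72=27  430^73=615  430^74=570  430^75=278
  430^76=61  430^77=575  430^78=229  430^79=248  430^80=355
  430^81=186  430^82=83  430^83=506  430^84=612  430^85=13
  430^86=459  430^87=193  430^88=161  430^89=328  430^90=304
Found 304 at exponent 90.

90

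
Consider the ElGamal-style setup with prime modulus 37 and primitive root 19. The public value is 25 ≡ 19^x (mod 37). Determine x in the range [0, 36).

Successive powers of 19 modulo 37:
  19^0=1  19^1=19  19^2=28  19^3=14  19^4=7  19^5=22
  19^6=11  19^7=24  19^8=12  19^9=6  19^10=3  19^11=20
  19^12=10  19^13=5  19^14=21  19^15=29  19^16=33  19^17=35
  19^18=36  19^19=18  19^20=9  19^21=23  19^22=30  19^23=15
  19^24=26  19^25=13  19^26=25
So 19^26 ≡ 25 (mod 37), giving x = 26.

26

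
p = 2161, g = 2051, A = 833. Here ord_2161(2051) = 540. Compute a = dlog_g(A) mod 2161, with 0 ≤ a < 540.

Baby-step giant-step with m = ceil(sqrt(540)) = 24.
Baby table (2051^j mod 2161 for j=0..23):
  0:1  1:2051  2:1295  3:176  4:89  5:1015  6:722  7:537
  8:1438  9:1734  10:1589  11:251  12:483  13:895  14:956  15:729
  16:1928  17:1859  18:805  19:51  20:873  21:1215  22:332  23:217
Giant step factor: 2051^(-24) ≡ 1397 (mod 2161).
Scan 833·1397^i mod 2161 for i = 0, 1, …:
  i=0: 833   i=1: 1083   i=2: 251
Match at i=2, j=11: a = 2·24 + 11 = 59.

59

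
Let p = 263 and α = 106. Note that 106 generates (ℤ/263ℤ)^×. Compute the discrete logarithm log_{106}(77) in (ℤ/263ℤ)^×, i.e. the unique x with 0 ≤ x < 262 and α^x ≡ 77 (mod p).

Baby-step giant-step with m = ceil(sqrt(262)) = 17.
Baby table (106^j mod 263 for j=0..16):
  0:1  1:106  2:190  3:152  4:69  5:213  6:223  7:231
  8:27  9:232  10:133  11:159  12:22  13:228  14:235  15:188
  16:203
Giant step factor: 106^(-17) ≡ 126 (mod 263).
Scan 77·126^i mod 263 for i = 0, 1, …:
  i=0: 77   i=1: 234   i=2: 28   i=3: 109
  i=4: 58   i=5: 207   i=6: 45   i=7: 147
  i=8: 112   i=9: 173   i=10: 232
Match at i=10, j=9: x = 10·17 + 9 = 179.

179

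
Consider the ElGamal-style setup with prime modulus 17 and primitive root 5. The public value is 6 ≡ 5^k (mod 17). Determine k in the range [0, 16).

3

Successive powers of 5 modulo 17:
  5^0=1  5^1=5  5^2=8  5^3=6
So 5^3 ≡ 6 (mod 17), giving k = 3.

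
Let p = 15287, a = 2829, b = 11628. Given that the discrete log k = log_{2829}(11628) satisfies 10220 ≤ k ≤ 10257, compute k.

10241

Compute 2829^10220 mod 15287 = 5059, then multiply by 2829 repeatedly:
  2829^10220=5059  2829^10221=3279  2829^10222=12369  2829^10223=15245  2829^10224=3478
  2829^10225=9721  2829^10226=14683  2829^10227=3428  2829^10228=5854  2829^10229=5145
  2829^10230=1981  2829^10231=9207  2829^10232=12842  2829^10233=8106  2829^10234=1374
  2829^10235=4148  2829^10236=9563  2829^10237=11024  2829^10238=1416  2829^10239=670
  2829^10240=15129  2829^10241=11628
Found 11628 at exponent 10241.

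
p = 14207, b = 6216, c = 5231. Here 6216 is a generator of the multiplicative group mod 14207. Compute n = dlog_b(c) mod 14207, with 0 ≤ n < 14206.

Baby-step giant-step with m = ceil(sqrt(14206)) = 120.
Baby table (6216^j mod 14207 for j=0..119):
  0:1  1:6216  2:9823  3:12289  4:11592  5:12175  6:13318  7:499
  8:4658  9:262  10:8994  11:2159  12:8936  13:11013  14:7482  15:8601
  16:2875  17:12801  18:11816  19:12273  20:11585  21:11284  22:1385  23:13925
  24:8756  25:279  26:1010  27:12873  28:4744  29:9179  30:1352  31:7695
  32:11358  33:6745  34:2063  35:8894  36:5667  37:6919  38:3915  39:13256
  40:12903  41:6533  42:5522  43:640  44:280  45:7226  46:8489  47:2826
  48:6564  49:13527  50:6806  51:11857  52:11403  53:2325  54:3681  55:7826
  56:1648  57:721  58:6531  59:7297  60:9408  61:4116  62:12456  63:12553
  64:4604  65:5566  66:4211  67:6282  68:8076  69:7085  70:12867  71:10069
  72:7069  73:12860  74:9178  75:9343  76:12079  77:13276  78:9360  79:4095
  80:9783  81:5168  82:2261  83:3653  84:4262  85:10744  86:11804  87:8716
  88:7365  89:5886  90:4351  91:9895  92:5217  93:8498  94:1942  95:9729
  96:10472  97:11685  98:7776  99:3402  100:6816  101:2982  102:10184  103:11559
  104:5945  105:1713  106:6965  107:5711  108:10490  109:9917  110:14106  111:11499
  112:2367  113:9027  114:8389  115:6334  116:4547  117:6429  118:12580  119:1952
Giant step factor: 6216^(-120) ≡ 2878 (mod 14207).
Scan 5231·2878^i mod 14207 for i = 0, 1, …:
  i=0: 5231   i=1: 9605   i=2: 10575   i=3: 3456
  i=4: 1468   i=5: 5425   i=6: 13864   i=7: 7336
  i=8: 1406   i=9: 11680     …   i=66: 8737
  i=67: 12903
Match at i=67, j=40: n = 67·120 + 40 = 8080.

8080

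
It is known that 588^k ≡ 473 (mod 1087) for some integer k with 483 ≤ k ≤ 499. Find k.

Compute 588^483 mod 1087 = 994, then multiply by 588 repeatedly:
  588^483=994  588^484=753  588^485=355  588^486=36  588^487=515
  588^488=634  588^489=1038  588^490=537  588^491=526  588^492=580
  588^493=809  588^494=673  588^495=56  588^496=318  588^497=20
  588^498=890  588^499=473
Found 473 at exponent 499.

499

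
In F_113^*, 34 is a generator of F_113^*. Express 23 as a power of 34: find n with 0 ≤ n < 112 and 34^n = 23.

Baby-step giant-step with m = ceil(sqrt(112)) = 11.
Baby table (34^j mod 113 for j=0..10):
  0:1  1:34  2:26  3:93  4:111  5:45  6:61  7:40
  8:4  9:23  10:104
Giant step factor: 34^(-11) ≡ 24 (mod 113).
Scan 23·24^i mod 113 for i = 0, 1, …:
  i=0: 23
Match at i=0, j=9: n = 0·11 + 9 = 9.

9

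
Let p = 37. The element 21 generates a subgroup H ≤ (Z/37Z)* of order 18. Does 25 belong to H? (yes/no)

⟨21⟩ has order 18; its elements mod 37 are {1, 3, 4, 7, 9, 10, 11, 12, 16, 21, 25, 26, 27, 28, 30, 33, 34, 36}.
25 is in this set.

yes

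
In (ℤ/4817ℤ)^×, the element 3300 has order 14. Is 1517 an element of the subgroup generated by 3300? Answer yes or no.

1517 ∈ ⟨3300⟩ iff 1517^14 ≡ 1 (mod 4817), since |⟨3300⟩| = 14.
1517^14 mod 4817 = 1.
Since 1 = 1, 1517 lies in the subgroup.

yes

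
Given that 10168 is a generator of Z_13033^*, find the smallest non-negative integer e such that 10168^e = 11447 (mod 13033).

1578

Baby-step giant-step with m = ceil(sqrt(13032)) = 115.
Baby table (10168^j mod 13033 for j=0..114):
  0:1  1:10168  2:10468  3:11146  4:10593  5:4912  6:2760  7:3631
  8:10552  9:5080  10:3661  11:2800  12:6328  13:12216  14:7798  15:10325
  16:3785  17:12464  18:1060  19:12822  20:4997  21:6862  22:7167  23:6553
  24:6208  25:4125  26:2806  27:2171  28:9859  29:9509  30:8718  31:7191
  32:2958  33:9813  34:10969  35:9411  36:2762  37:10934  38:5422  39:1306
  40:11814  41:12624  42:11848  43:6445  44:2836  45:7452  46:11107  47:5031
  48:683  49:11188  50:7560  51:1446  52:1704  53:5415  54:8328  55:3703
  56:12800  57:2862  58:11160  59:9582  60:8101  61:2408  62:8570  63:1122
  64:4621  65:2363  66:7165  67:12283  68:11338  69:7899  70:7686  71:5380
  72:4339  73:2247  74:647  75:10064  76:8669  77:4213  78:11346  79:11045
  80:199  81:3317  82:10885  83:2444  84:9694  85:13  86:1854  87:5754
  88:1535  89:7379  90:11724  91:9814  92:8104  93:6846  94:875  95:8494
  96:10334  97:4066  98:2412  99:10143  100:3895  101:10106  102:5636  103:747
  104:10290  105:12829  106:11008  107:1940  108:6991  109:2506  110:1493  111:10412
  112:2157  113:10870  114:6320
Giant step factor: 10168^(-115) ≡ 3338 (mod 13033).
Scan 11447·3338^i mod 13033 for i = 0, 1, …:
  i=0: 11447   i=1: 10363   i=2: 2112   i=3: 12036
  i=4: 8462   i=5: 3645   i=6: 7221   i=7: 5681
  i=8: 163   i=9: 9741   i=10: 11156   i=11: 3447
  i=12: 10980   i=13: 2444
Match at i=13, j=83: e = 13·115 + 83 = 1578.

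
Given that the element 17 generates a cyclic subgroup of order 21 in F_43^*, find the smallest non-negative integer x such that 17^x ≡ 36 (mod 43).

7

Successive powers of 17 modulo 43:
  17^0=1  17^1=17  17^2=31  17^3=11  17^4=15  17^5=40
  17^6=35  17^7=36
So 17^7 ≡ 36 (mod 43), giving x = 7.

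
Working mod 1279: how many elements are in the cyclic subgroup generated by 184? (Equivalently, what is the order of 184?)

The order of 184 must divide p − 1 = 1278 = 2 · 3^2 · 71.
Divisors: 1, 2, 3, 6, 9, 18, 71, 142, 213, 426, 639, 1278.
Check each in increasing order: 184^1 ≡ 184;  184^2 ≡ 602;  184^3 ≡ 774;  184^6 ≡ 504;  184^9 ≡ 1.
Smallest exponent giving 1 is 9.

9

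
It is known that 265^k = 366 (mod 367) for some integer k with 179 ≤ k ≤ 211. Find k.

183

Compute 265^179 mod 367 = 353, then multiply by 265 repeatedly:
  265^179=353  265^180=327  265^181=43  265^182=18  265^183=366
Found 366 at exponent 183.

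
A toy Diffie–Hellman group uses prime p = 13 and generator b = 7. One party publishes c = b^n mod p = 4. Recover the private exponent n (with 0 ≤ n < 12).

Successive powers of 7 modulo 13:
  7^0=1  7^1=7  7^2=10  7^3=5  7^4=9  7^5=11
  7^6=12  7^7=6  7^8=3  7^9=8  7^10=4
So 7^10 ≡ 4 (mod 13), giving n = 10.

10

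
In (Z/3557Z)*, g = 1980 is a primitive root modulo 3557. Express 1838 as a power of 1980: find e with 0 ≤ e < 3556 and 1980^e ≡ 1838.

609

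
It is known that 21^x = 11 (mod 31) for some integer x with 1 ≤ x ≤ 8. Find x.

7

Compute 21^1 mod 31 = 21, then multiply by 21 repeatedly:
  21^1=21  21^2=7  21^3=23  21^4=18  21^5=6
  21^6=2  21^7=11
Found 11 at exponent 7.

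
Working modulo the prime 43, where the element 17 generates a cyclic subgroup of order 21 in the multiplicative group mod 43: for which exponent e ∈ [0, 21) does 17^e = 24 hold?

11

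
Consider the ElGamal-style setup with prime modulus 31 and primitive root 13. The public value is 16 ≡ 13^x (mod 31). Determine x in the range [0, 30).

6

Successive powers of 13 modulo 31:
  13^0=1  13^1=13  13^2=14  13^3=27  13^4=10  13^5=6
  13^6=16
So 13^6 ≡ 16 (mod 31), giving x = 6.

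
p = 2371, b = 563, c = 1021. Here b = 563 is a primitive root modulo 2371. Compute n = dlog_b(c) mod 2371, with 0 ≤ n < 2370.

1527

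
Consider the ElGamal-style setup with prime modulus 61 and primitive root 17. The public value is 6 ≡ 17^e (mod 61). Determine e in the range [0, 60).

41

Baby-step giant-step with m = ceil(sqrt(60)) = 8.
Baby table (17^j mod 61 for j=0..7):
  0:1  1:17  2:45  3:33  4:12  5:21  6:52  7:30
Giant step factor: 17^(-8) ≡ 25 (mod 61).
Scan 6·25^i mod 61 for i = 0, 1, …:
  i=0: 6   i=1: 28   i=2: 29   i=3: 54
  i=4: 8   i=5: 17
Match at i=5, j=1: e = 5·8 + 1 = 41.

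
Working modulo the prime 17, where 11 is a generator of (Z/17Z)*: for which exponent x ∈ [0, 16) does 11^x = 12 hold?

11

Successive powers of 11 modulo 17:
  11^0=1  11^1=11  11^2=2  11^3=5  11^4=4  11^5=10
  11^6=8  11^7=3  11^8=16  11^9=6  11^10=15  11^11=12
So 11^11 ≡ 12 (mod 17), giving x = 11.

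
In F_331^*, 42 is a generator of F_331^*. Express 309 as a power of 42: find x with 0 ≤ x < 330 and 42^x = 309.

111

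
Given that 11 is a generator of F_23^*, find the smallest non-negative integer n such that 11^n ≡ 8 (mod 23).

Successive powers of 11 modulo 23:
  11^0=1  11^1=11  11^2=6  11^3=20  11^4=13  11^5=5
  11^6=9  11^7=7  11^8=8
So 11^8 ≡ 8 (mod 23), giving n = 8.

8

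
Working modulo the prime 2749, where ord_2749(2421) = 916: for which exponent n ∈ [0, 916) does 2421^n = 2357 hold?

843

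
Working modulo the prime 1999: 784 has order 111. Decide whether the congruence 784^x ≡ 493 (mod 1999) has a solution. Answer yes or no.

493 ∈ ⟨784⟩ iff 493^111 ≡ 1 (mod 1999), since |⟨784⟩| = 111.
493^111 mod 1999 = 1.
Since 1 = 1, 493 lies in the subgroup.

yes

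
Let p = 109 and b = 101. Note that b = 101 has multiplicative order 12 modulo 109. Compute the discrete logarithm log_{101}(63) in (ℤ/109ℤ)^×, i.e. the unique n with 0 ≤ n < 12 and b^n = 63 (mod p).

4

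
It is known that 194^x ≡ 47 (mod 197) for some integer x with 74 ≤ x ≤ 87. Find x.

74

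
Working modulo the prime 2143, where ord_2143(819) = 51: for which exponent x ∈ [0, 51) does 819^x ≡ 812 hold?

35

Baby-step giant-step with m = ceil(sqrt(51)) = 8.
Baby table (819^j mod 2143 for j=0..7):
  0:1  1:819  2:2  3:1638  4:4  5:1133  6:8  7:123
Giant step factor: 819^(-8) ≡ 134 (mod 2143).
Scan 812·134^i mod 2143 for i = 0, 1, …:
  i=0: 812   i=1: 1658   i=2: 1443   i=3: 492
  i=4: 1638
Match at i=4, j=3: x = 4·8 + 3 = 35.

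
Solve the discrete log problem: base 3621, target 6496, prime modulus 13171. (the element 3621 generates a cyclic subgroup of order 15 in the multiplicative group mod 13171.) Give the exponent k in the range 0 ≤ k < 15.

2

Successive powers of 3621 modulo 13171:
  3621^0=1  3621^1=3621  3621^2=6496
So 3621^2 ≡ 6496 (mod 13171), giving k = 2.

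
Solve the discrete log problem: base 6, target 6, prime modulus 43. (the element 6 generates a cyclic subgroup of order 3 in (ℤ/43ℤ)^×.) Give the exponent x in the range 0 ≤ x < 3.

1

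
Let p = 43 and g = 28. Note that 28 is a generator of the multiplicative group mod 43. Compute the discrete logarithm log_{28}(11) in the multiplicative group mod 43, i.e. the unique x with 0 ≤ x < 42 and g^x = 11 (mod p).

Successive powers of 28 modulo 43:
  28^0=1  28^1=28  28^2=10  28^3=22  28^4=14  28^5=5
  28^6=11
So 28^6 ≡ 11 (mod 43), giving x = 6.

6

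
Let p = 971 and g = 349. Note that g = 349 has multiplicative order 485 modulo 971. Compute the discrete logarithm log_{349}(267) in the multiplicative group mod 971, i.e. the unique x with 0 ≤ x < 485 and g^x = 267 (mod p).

113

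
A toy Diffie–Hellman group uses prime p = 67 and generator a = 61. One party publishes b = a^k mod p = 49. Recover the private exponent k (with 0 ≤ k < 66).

Successive powers of 61 modulo 67:
  61^0=1  61^1=61  61^2=36  61^3=52  61^4=23  61^5=63
  61^6=24  61^7=57  61^8=60  61^9=42  61^10=16  61^11=38
  61^12=40  61^13=28  61^14=33  61^15=3  61^16=49
So 61^16 ≡ 49 (mod 67), giving k = 16.

16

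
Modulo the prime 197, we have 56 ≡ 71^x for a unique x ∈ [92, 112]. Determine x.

Compute 71^92 mod 197 = 100, then multiply by 71 repeatedly:
  71^92=100  71^93=8  71^94=174  71^95=140  71^96=90
  71^97=86  71^98=196  71^99=126  71^100=81  71^101=38
  71^102=137  71^103=74  71^104=132  71^105=113  71^106=143
  71^107=106  71^108=40  71^109=82  71^110=109  71^111=56
Found 56 at exponent 111.

111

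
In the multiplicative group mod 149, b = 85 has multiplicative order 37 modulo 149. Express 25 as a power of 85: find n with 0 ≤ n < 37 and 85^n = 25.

10

Successive powers of 85 modulo 149:
  85^0=1  85^1=85  85^2=73  85^3=96  85^4=114  85^5=5
  85^6=127  85^7=67  85^8=33  85^9=123  85^10=25
So 85^10 ≡ 25 (mod 149), giving n = 10.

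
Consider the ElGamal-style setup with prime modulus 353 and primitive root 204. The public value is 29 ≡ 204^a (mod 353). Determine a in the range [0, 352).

Baby-step giant-step with m = ceil(sqrt(352)) = 19.
Baby table (204^j mod 353 for j=0..18):
  0:1  1:204  2:315  3:14  4:32  5:174  6:196  7:95
  8:318  9:273  10:271  11:216  12:292  13:264  14:200  15:205
  16:166  17:329  18:46
Giant step factor: 204^(-19) ≡ 12 (mod 353).
Scan 29·12^i mod 353 for i = 0, 1, …:
  i=0: 29   i=1: 348   i=2: 293   i=3: 339
  i=4: 185   i=5: 102   i=6: 165   i=7: 215
  i=8: 109   i=9: 249   i=10: 164   i=11: 203
  i=12: 318
Match at i=12, j=8: a = 12·19 + 8 = 236.

236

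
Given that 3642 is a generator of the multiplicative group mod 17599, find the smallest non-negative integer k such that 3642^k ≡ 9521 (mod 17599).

Baby-step giant-step with m = ceil(sqrt(17598)) = 133.
Baby table (3642^j mod 17599 for j=0..132):
  0:1  1:3642  2:12117  3:9421  4:10831  5:7143  6:3484  7:17448
  8:13226  9:629  10:2948  11:1226  12:12545  13:1886  14:5202  15:9160
  16:10615  17:12426  18:8463  19:6397  20:14397  21:6453  22:7161  23:16243
  24:6767  25:6814  26:1998  27:8329  28:11141  29:9827  30:11167  31:16524
  32:9427  33:15084  34:9449  35:7213  36:12038  37:3287  38:3934  39:2042
  40:10186  41:16319  42:1975  43:12558  44:14034  45:4332  46:8440  47:10626
  48:17290  49:958  50:4434  51:10345  52:14630  53:10287  54:14582  55:11461
  56:13733  57:16827  58:4216  59:8344  60:12974  61:15592  62:11690  63:2999
  64:10978  65:14547  66:7184  67:12014  68:3874  69:12309  70:4725  71:14227
  72:3278  73:6354  74:16182  75:13392  76:6835  77:8084  78:16400  79:15393
  80:8491  81:2779  82:1693  83:6256  84:11246  85:5059  86:16324  87:2586
  88:2747  89:8342  90:5690  91:8957  92:10447  93:16535  94:14291  95:7579
  96:7486  97:3161  98:2616  99:6413  100:2273  101:6736  102:17105  103:13549
  104:15461  105:9761  106:17181  107:8757  108:3606  109:4198  110:13184  111:6056
  112:4405  113:10321  114:15217  115:1063  116:17265  117:15502  118:692  119:3607
  120:7840  121:7702  122:15477  123:15236  124:17464  125:1102  126:912  127:12892
  128:16131  129:3640  130:4833  131:2786  132:9588
Giant step factor: 3642^(-133) ≡ 5034 (mod 17599).
Scan 9521·5034^i mod 17599 for i = 0, 1, …:
  i=0: 9521   i=1: 6637   i=2: 7756   i=3: 9122
  i=4: 4357   i=5: 4784   i=6: 7224   i=7: 6082
  i=8: 12127   i=9: 13986     …   i=59: 5136
  i=60: 1693
Match at i=60, j=82: k = 60·133 + 82 = 8062.

8062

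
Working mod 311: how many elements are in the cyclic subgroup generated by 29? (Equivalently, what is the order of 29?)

310

The order of 29 must divide p − 1 = 310 = 2 · 5 · 31.
Divisors: 1, 2, 5, 10, 31, 62, 155, 310.
Check each in increasing order: 29^1 ≡ 29;  29^2 ≡ 219;  29^5 ≡ 77;  29^10 ≡ 20;  29^31 ≡ 305;  29^62 ≡ 36;  29^155 ≡ 310;  29^310 ≡ 1.
Smallest exponent giving 1 is 310.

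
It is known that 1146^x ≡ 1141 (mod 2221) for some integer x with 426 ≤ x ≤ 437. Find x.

429

Compute 1146^426 mod 2221 = 1791, then multiply by 1146 repeatedly:
  1146^426=1791  1146^427=282  1146^428=1127  1146^429=1141
Found 1141 at exponent 429.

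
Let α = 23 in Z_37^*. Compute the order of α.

The order of 23 must divide p − 1 = 36 = 2^2 · 3^2.
Divisors: 1, 2, 3, 4, 6, 9, 12, 18, 36.
Check each in increasing order: 23^1 ≡ 23;  23^2 ≡ 11;  23^3 ≡ 31;  23^4 ≡ 10;  23^6 ≡ 36;  23^9 ≡ 6;  23^12 ≡ 1.
Smallest exponent giving 1 is 12.

12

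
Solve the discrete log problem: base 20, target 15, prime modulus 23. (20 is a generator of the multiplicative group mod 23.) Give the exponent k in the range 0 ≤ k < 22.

21

Successive powers of 20 modulo 23:
  20^0=1  20^1=20  20^2=9  20^3=19  20^4=12  20^5=10
  20^6=16  20^7=21  20^8=6  20^9=5  20^10=8  20^11=22
  20^12=3  20^13=14  20^14=4  20^15=11  20^16=13  20^17=7
  20^18=2  20^19=17  20^20=18  20^21=15
So 20^21 ≡ 15 (mod 23), giving k = 21.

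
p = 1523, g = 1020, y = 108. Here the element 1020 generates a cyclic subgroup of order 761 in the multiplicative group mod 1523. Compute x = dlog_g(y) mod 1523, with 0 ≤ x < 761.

508

Baby-step giant-step with m = ceil(sqrt(761)) = 28.
Baby table (1020^j mod 1523 for j=0..27):
  0:1  1:1020  2:191  3:1399  4:1452  5:684  6:146  7:1189
  8:472  9:172  10:295  11:869  12:1517  13:1495  14:377  15:744
  16:426  17:465  18:647  19:481  20:214  21:491  22:1276  23:878
  24:36  25:168  26:784  27:105
Giant step factor: 1020^(-28) ≡ 1408 (mod 1523).
Scan 108·1408^i mod 1523 for i = 0, 1, …:
  i=0: 108   i=1: 1287   i=2: 1249   i=3: 1050
  i=4: 1090   i=5: 1059   i=6: 55   i=7: 1290
  i=8: 904   i=9: 1127     …   i=17: 239
  i=18: 1452
Match at i=18, j=4: x = 18·28 + 4 = 508.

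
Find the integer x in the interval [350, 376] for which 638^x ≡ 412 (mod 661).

Compute 638^350 mod 661 = 60, then multiply by 638 repeatedly:
  638^350=60  638^351=603  638^352=12  638^353=385  638^354=399
  638^355=77  638^356=212  638^357=412
Found 412 at exponent 357.

357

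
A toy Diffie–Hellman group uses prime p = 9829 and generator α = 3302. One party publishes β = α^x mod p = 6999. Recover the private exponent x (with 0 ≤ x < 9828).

599

Baby-step giant-step with m = ceil(sqrt(9828)) = 100.
Baby table (3302^j mod 9829 for j=0..99):
  0:1  1:3302  2:2843  3:891  4:3211  5:7060  6:7561  7:762
  8:9729  9:3986  10:741  11:9190  12:3257  13:1688  14:733  15:2432
  16:171  17:4389  18:4532  19:4926  20:8486  21:8122  22:5332  23:2525
  24:2558  25:3405  26:8763  27:8679  28:6523  29:3607  30:7395  31:3054
  32:9583  33:3515  34:8310  35:6881  36:6243  37:2973  38:7504  39:9128
  40:4942  41:2344  42:4465  43:9759  44:4756  45:7399  46:6433  47:1297
  48:7079  49:1496  50:5634  51:7000  52:6021  53:7104  54:5414  55:7906
  56:9617  57:7664  58:6682  59:7688  60:7298  61:7117  62:9024  63:5549
  64:1542  65:262  66:172  67:7691  68:7375  69:5817  70:1868  71:5353
  72:3064  73:3287  74:2458  75:7391  76:9504  77:8040  78:9780  79:5295
  80:8128  81:5486  82:9754  83:7904  84:3013  85:1978  86:4900  87:1266
  88:3007  89:1824  90:7500  91:5749  92:3399  93:8609  94:1450  95:1177
  96:3999  97:4351  98:6833  99:5011
Giant step factor: 3302^(-100) ≡ 3848 (mod 9829).
Scan 6999·3848^i mod 9829 for i = 0, 1, …:
  i=0: 6999   i=1: 692   i=2: 8986   i=3: 9535
  i=4: 8852   i=5: 5011
Match at i=5, j=99: x = 5·100 + 99 = 599.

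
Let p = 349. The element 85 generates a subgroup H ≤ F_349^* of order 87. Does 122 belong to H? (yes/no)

yes

122 ∈ ⟨85⟩ iff 122^87 ≡ 1 (mod 349), since |⟨85⟩| = 87.
122^87 mod 349 = 1.
Since 1 = 1, 122 lies in the subgroup.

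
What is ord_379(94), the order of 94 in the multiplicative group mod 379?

7

The order of 94 must divide p − 1 = 378 = 2 · 3^3 · 7.
Divisors: 1, 2, 3, 6, 7, 9, 14, 18, 21, 27, 42, 54, 63, 126, 189, 378.
Check each in increasing order: 94^1 ≡ 94;  94^2 ≡ 119;  94^3 ≡ 195;  94^6 ≡ 125;  94^7 ≡ 1.
Smallest exponent giving 1 is 7.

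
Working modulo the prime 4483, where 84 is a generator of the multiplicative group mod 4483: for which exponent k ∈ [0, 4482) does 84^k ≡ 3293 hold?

Baby-step giant-step with m = ceil(sqrt(4482)) = 67.
Baby table (84^j mod 4483 for j=0..66):
  0:1  1:84  2:2573  3:948  4:3421  5:452  6:2104  7:1899
  8:2611  9:4140  10:2569  11:612  12:2095  13:1143  14:1869  15:91
  16:3161  17:1027  18:1091  19:1984  20:785  21:3178  22:2455  23:2
  24:168  25:663  26:1896  27:2359  28:904  29:4208  30:3798  31:739
  32:3797  33:655  34:1224  35:4190  36:2286  37:3738  38:182  39:1839
  40:2054  41:2182  42:3968  43:1570  44:1873  45:427  46:4  47:336
  48:1326  49:3792  50:235  51:1808  52:3933  53:3113  54:1478  55:3111
  56:1310  57:2448  58:3897  59:89  60:2993  61:364  62:3678  63:4108
  64:4364  65:3453  66:3140
Giant step factor: 84^(-67) ≡ 882 (mod 4483).
Scan 3293·882^i mod 4483 for i = 0, 1, …:
  i=0: 3293   i=1: 3925   i=2: 974   i=3: 2815
  i=4: 3731   i=5: 220   i=6: 1271   i=7: 272
  i=8: 2305   i=9: 2211     …   i=52: 1652
  i=53: 89
Match at i=53, j=59: k = 53·67 + 59 = 3610.

3610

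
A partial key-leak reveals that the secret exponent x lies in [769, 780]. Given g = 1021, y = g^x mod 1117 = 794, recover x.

Compute 1021^769 mod 1117 = 20, then multiply by 1021 repeatedly:
  1021^769=20  1021^770=314  1021^771=15  1021^772=794
Found 794 at exponent 772.

772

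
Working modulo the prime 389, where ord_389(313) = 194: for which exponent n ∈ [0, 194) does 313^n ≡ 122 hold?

Baby-step giant-step with m = ceil(sqrt(194)) = 14.
Baby table (313^j mod 389 for j=0..13):
  0:1  1:313  2:330  3:205  4:369  5:353  6:13  7:179
  8:11  9:331  10:129  11:310  12:169  13:382
Giant step factor: 313^(-14) ≡ 321 (mod 389).
Scan 122·321^i mod 389 for i = 0, 1, …:
  i=0: 122   i=1: 262   i=2: 78   i=3: 142
  i=4: 69   i=5: 365   i=6: 76   i=7: 278
  i=8: 157   i=9: 216   i=10: 94   i=11: 221
  i=12: 143   i=13: 1
Match at i=13, j=0: n = 13·14 + 0 = 182.

182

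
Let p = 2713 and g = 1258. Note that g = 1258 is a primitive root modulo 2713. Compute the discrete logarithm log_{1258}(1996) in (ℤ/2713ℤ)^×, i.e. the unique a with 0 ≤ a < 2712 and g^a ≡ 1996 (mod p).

83

Baby-step giant-step with m = ceil(sqrt(2712)) = 53.
Baby table (1258^j mod 2713 for j=0..52):
  0:1  1:1258  2:885  3:1000  4:1881  5:562  6:1616  7:891
  8:409  9:1765  10:1136  11:2050  12:1550  13:1966  14:1685  15:877
  16:1788  17:227  18:701  19:133  20:1821  21:1046  22:63  23:577
  24:1495  25:601  26:1844  27:137  28:1427  29:1873  30:1350  31:2675
  32:1030  33:1639  34:2695  35:1773  36:348  37:991  38:1411  39:736
  40:755  41:240  42:777  43:786  44:1256  45:1082  46:1943  47:2594
  48:2226  49:492  50:372  51:1340  52:947
Giant step factor: 1258^(-53) ≡ 1803 (mod 2713).
Scan 1996·1803^i mod 2713 for i = 0, 1, …:
  i=0: 1996   i=1: 1350
Match at i=1, j=30: a = 1·53 + 30 = 83.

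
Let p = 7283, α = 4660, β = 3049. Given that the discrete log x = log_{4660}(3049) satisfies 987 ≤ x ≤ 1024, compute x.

993

Compute 4660^987 mod 7283 = 3019, then multiply by 4660 repeatedly:
  4660^987=3019  4660^988=5067  4660^989=734  4660^990=4713  4660^991=4335
  4660^992=5341  4660^993=3049
Found 3049 at exponent 993.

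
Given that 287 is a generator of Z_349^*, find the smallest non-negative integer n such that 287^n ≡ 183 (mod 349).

Baby-step giant-step with m = ceil(sqrt(348)) = 19.
Baby table (287^j mod 349 for j=0..18):
  0:1  1:287  2:5  3:39  4:25  5:195  6:125  7:277
  8:276  9:338  10:333  11:294  12:269  13:74  14:298  15:21
  16:94  17:105  18:121
Giant step factor: 287^(-19) ≡ 117 (mod 349).
Scan 183·117^i mod 349 for i = 0, 1, …:
  i=0: 183   i=1: 122   i=2: 314   i=3: 93
  i=4: 62   i=5: 274   i=6: 299   i=7: 83
  i=8: 288   i=9: 192   i=10: 128   i=11: 318
  i=12: 212   i=13: 25
Match at i=13, j=4: n = 13·19 + 4 = 251.

251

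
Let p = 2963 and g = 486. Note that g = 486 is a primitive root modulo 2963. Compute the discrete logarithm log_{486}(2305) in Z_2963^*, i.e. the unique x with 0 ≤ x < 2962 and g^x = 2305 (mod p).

562

Baby-step giant-step with m = ceil(sqrt(2962)) = 55.
Baby table (486^j mod 2963 for j=0..54):
  0:1  1:486  2:2119  3:1673  4:1216  5:1339  6:1857  7:1750
  8:119  9:1537  10:306  11:566  12:2480  13:2302  14:1721  15:840
  16:2309  17:2160  18:858  19:2168  20:1783  21:1342  22:352  23:2181
  24:2175  25:2222  26:1360  27:211  28:1804  29:2659  30:406  31:1758
  32:1044  33:711  34:1838  35:1405  36:1340  37:2343  38:906  39:1792
  40:2753  41:1645  42:2423  43:1267  44:2421  45:295  46:1146  47:2875
  48:1677  49:197  50:926  51:2623  52:688  53:2512  54:76
Giant step factor: 486^(-55) ≡ 1445 (mod 2963).
Scan 2305·1445^i mod 2963 for i = 0, 1, …:
  i=0: 2305   i=1: 313   i=2: 1909   i=3: 2915
  i=4: 1752   i=5: 1238   i=6: 2221   i=7: 416
  i=8: 2594   i=9: 135   i=10: 2480
Match at i=10, j=12: x = 10·55 + 12 = 562.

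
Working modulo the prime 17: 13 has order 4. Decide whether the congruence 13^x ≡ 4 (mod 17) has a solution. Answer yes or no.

yes

⟨13⟩ has order 4; its elements mod 17 are {1, 4, 13, 16}.
4 is in this set.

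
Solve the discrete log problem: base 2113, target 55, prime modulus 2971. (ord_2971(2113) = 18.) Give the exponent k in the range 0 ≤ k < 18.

Successive powers of 2113 modulo 2971:
  2113^0=1  2113^1=2113  2113^2=2327  2113^3=2917  2113^4=1767  2113^5=2095
  2113^6=2916  2113^7=2625  2113^8=2739  2113^9=2970  2113^10=858  2113^11=644
  2113^12=54  2113^13=1204  2113^14=876  2113^15=55
So 2113^15 ≡ 55 (mod 2971), giving k = 15.

15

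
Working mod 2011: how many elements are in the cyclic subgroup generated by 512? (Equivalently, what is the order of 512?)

The order of 512 must divide p − 1 = 2010 = 2 · 3 · 5 · 67.
Divisors: 1, 2, 3, 5, 6, 10, 15, 30, 67, 134, 201, 335, 402, 670, 1005, 2010.
Check each in increasing order: 512^1 ≡ 512;  512^2 ≡ 714;  512^3 ≡ 1577;  512^5 ≡ 1829;  512^6 ≡ 1333;  512^10 ≡ 948;  512^15 ≡ 410;  512^30 ≡ 1187;  512^67 ≡ 2010;  512^134 ≡ 1.
Smallest exponent giving 1 is 134.

134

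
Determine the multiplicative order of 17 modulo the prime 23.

The order of 17 must divide p − 1 = 22 = 2 · 11.
Divisors: 1, 2, 11, 22.
Check each in increasing order: 17^1 ≡ 17;  17^2 ≡ 13;  17^11 ≡ 22;  17^22 ≡ 1.
Smallest exponent giving 1 is 22.

22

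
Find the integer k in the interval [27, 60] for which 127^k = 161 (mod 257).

Compute 127^27 mod 257 = 183, then multiply by 127 repeatedly:
  127^27=183  127^28=111  127^29=219  127^30=57  127^31=43
  127^32=64  127^33=161
Found 161 at exponent 33.

33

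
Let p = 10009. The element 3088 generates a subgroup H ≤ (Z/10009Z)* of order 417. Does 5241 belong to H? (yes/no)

no

5241 ∈ ⟨3088⟩ iff 5241^417 ≡ 1 (mod 10009), since |⟨3088⟩| = 417.
5241^417 mod 10009 = 1045.
Since 1045 ≠ 1, 5241 does not lie in the subgroup.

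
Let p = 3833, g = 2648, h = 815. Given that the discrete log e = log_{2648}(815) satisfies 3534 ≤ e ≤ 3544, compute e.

Compute 2648^3534 mod 3833 = 812, then multiply by 2648 repeatedly:
  2648^3534=812  2648^3535=3696  2648^3536=1359  2648^3537=3278  2648^3538=2232
  2648^3539=3683  2648^3540=1432  2648^3541=1099  2648^3542=905  2648^3543=815
Found 815 at exponent 3543.

3543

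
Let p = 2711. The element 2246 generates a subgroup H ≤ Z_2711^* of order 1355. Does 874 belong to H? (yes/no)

874 ∈ ⟨2246⟩ iff 874^1355 ≡ 1 (mod 2711), since |⟨2246⟩| = 1355.
874^1355 mod 2711 = 1.
Since 1 = 1, 874 lies in the subgroup.

yes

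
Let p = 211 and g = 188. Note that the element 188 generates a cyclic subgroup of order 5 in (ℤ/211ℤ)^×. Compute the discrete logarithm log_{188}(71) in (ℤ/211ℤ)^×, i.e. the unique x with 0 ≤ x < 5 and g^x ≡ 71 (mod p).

3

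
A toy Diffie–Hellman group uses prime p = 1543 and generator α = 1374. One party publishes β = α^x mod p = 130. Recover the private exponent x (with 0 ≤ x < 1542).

181

Baby-step giant-step with m = ceil(sqrt(1542)) = 40.
Baby table (1374^j mod 1543 for j=0..39):
  0:1  1:1374  2:787  3:1238  4:626  5:673  6:445  7:402
  8:1497  9:59  10:830  11:143  12:521  13:1445  14:1132  15:24
  16:573  17:372  18:395  19:1137  20:722  21:1422  22:390  23:439
  24:1416  25:1404  26:346  27:160  28:734  29:937  30:576  31:1408
  32:1213  33:222  34:1057  35:355  36:182  37:102  38:1278  39:38
Giant step factor: 1374^(-40) ≡ 969 (mod 1543).
Scan 130·969^i mod 1543 for i = 0, 1, …:
  i=0: 130   i=1: 987   i=2: 1286   i=3: 933
  i=4: 1422
Match at i=4, j=21: x = 4·40 + 21 = 181.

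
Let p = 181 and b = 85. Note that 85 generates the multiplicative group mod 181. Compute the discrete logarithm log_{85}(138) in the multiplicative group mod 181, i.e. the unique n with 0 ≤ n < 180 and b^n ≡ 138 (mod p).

170

Baby-step giant-step with m = ceil(sqrt(180)) = 14.
Baby table (85^j mod 181 for j=0..13):
  0:1  1:85  2:166  3:173  4:44  5:120  6:64  7:10
  8:126  9:31  10:101  11:78  12:114  13:97
Giant step factor: 85^(-14) ≡ 143 (mod 181).
Scan 138·143^i mod 181 for i = 0, 1, …:
  i=0: 138   i=1: 5   i=2: 172   i=3: 161
  i=4: 36   i=5: 80   i=6: 37   i=7: 42
  i=8: 33   i=9: 13   i=10: 49   i=11: 129
  i=12: 166
Match at i=12, j=2: n = 12·14 + 2 = 170.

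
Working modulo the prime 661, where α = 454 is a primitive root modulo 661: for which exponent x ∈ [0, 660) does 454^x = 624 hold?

377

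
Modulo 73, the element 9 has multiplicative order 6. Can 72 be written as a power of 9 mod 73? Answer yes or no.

yes

⟨9⟩ has order 6; its elements mod 73 are {1, 8, 9, 64, 65, 72}.
72 is in this set.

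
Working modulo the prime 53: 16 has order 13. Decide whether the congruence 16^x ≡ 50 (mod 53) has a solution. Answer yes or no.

no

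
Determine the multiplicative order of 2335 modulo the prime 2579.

1289

The order of 2335 must divide p − 1 = 2578 = 2 · 1289.
Divisors: 1, 2, 1289, 2578.
Check each in increasing order: 2335^1 ≡ 2335;  2335^2 ≡ 219;  2335^1289 ≡ 1.
Smallest exponent giving 1 is 1289.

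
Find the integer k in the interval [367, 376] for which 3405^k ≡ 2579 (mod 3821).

Compute 3405^367 mod 3821 = 2342, then multiply by 3405 repeatedly:
  3405^367=2342  3405^368=83  3405^369=3682  3405^370=509  3405^371=2232
  3405^372=3812  3405^373=3744  3405^374=1464  3405^375=2336  3405^376=2579
Found 2579 at exponent 376.

376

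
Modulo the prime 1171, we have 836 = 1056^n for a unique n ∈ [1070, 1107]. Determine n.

1105

Compute 1056^1070 mod 1171 = 1111, then multiply by 1056 repeatedly:
  1056^1070=1111  1056^1071=1045  1056^1072=438  1056^1073=1154  1056^1074=784
  1056^1075=7  1056^1076=366  1056^1077=66  1056^1078=607  1056^1079=455
  1056^1080=370  1056^1081=777  1056^1082=812  1056^1083=300  1056^1084=630
  1056^1085=152  1056^1086=85  1056^1087=764  1056^1088=1136  1056^1089=512
  1056^1090=841  1056^1091=478  1056^1092=67  1056^1093=492  1056^1094=799
  1056^1095=624  1056^1096=842  1056^1097=363  1056^1098=411  1056^1099=746
  1056^1100=864  1056^1101=175  1056^1102=953  1056^1103=479  1056^1104=1123
  1056^1105=836
Found 836 at exponent 1105.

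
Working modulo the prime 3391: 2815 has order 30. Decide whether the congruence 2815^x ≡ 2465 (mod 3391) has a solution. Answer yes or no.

2465 ∈ ⟨2815⟩ iff 2465^30 ≡ 1 (mod 3391), since |⟨2815⟩| = 30.
2465^30 mod 3391 = 1.
Since 1 = 1, 2465 lies in the subgroup.

yes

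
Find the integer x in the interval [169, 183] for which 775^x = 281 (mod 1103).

Compute 775^169 mod 1103 = 385, then multiply by 775 repeatedly:
  775^169=385  775^170=565  775^171=1087  775^172=836  775^173=439
  775^174=501  775^175=19  775^176=386  775^177=237  775^178=577
  775^179=460  775^180=231  775^181=339  775^182=211  775^183=281
Found 281 at exponent 183.

183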